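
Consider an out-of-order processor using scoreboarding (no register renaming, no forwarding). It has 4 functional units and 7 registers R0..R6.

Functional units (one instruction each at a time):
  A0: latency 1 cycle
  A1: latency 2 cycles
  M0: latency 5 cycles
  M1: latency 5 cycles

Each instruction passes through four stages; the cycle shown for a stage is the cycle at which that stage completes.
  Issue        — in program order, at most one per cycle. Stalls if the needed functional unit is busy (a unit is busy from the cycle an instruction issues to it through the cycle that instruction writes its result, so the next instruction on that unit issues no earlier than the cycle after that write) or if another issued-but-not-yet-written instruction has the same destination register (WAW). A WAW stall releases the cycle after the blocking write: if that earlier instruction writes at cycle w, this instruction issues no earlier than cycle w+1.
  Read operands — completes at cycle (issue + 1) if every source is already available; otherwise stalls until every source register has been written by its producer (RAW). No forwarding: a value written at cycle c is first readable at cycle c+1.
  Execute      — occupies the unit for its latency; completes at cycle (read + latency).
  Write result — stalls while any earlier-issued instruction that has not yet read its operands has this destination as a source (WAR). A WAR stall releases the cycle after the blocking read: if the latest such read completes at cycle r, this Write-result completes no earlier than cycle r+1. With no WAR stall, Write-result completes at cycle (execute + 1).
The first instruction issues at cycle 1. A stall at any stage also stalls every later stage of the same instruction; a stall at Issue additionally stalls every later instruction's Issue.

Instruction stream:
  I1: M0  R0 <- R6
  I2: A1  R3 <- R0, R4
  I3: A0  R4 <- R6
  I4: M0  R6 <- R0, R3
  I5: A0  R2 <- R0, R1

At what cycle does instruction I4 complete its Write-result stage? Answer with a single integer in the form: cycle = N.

cycle = 19

[1] issue I1 (M0)
[2] I1 read-ops · issue I2 (A1)
[3] issue I3 (A0)
[4] I3 read-ops
[5] I3 finished on A0
[7] I1 finished on M0
[8] I1→R0
[9] I2 read-ops · issue I4 (M0)
[10] I3→R4
[11] I2 finished on A1 · issue I5 (A0)
[12] I2→R3 · I5 read-ops
[13] I4 read-ops · I5 finished on A0
[14] I5→R2
[18] I4 finished on M0
[19] I4→R6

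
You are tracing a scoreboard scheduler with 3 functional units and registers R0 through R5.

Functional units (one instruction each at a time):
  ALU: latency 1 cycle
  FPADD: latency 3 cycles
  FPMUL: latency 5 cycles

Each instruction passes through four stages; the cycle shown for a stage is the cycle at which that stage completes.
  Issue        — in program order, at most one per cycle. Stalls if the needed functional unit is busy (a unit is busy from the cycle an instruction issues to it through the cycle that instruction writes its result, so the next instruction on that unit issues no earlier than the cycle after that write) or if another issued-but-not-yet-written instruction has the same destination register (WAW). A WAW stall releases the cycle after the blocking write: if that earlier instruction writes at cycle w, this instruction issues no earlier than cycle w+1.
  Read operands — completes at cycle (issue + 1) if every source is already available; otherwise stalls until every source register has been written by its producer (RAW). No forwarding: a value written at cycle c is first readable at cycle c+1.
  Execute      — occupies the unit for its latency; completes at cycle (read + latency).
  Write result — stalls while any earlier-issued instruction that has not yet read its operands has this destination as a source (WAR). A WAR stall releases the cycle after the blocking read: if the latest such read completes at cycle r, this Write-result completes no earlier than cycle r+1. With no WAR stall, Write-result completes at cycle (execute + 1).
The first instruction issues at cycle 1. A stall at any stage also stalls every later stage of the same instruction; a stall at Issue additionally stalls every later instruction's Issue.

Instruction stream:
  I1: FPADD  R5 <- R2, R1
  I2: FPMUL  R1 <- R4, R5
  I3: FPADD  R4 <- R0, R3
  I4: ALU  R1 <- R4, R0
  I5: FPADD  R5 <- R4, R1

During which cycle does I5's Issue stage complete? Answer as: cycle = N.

1) issue 1, read 2, done 5, write 6
2) issue 2, read 7, done 12, write 13  <RAW R5: wait I1 write@6>
3) issue 7, read 8, done 11, write 12  <struct: FPADD busy until I1 writes@6>
4) issue 14, read 15, done 16, write 17  <WAW R1: wait I2 write@13>
5) issue 15, read 18, done 21, write 22  <RAW R1: wait I4 write@17>

cycle = 15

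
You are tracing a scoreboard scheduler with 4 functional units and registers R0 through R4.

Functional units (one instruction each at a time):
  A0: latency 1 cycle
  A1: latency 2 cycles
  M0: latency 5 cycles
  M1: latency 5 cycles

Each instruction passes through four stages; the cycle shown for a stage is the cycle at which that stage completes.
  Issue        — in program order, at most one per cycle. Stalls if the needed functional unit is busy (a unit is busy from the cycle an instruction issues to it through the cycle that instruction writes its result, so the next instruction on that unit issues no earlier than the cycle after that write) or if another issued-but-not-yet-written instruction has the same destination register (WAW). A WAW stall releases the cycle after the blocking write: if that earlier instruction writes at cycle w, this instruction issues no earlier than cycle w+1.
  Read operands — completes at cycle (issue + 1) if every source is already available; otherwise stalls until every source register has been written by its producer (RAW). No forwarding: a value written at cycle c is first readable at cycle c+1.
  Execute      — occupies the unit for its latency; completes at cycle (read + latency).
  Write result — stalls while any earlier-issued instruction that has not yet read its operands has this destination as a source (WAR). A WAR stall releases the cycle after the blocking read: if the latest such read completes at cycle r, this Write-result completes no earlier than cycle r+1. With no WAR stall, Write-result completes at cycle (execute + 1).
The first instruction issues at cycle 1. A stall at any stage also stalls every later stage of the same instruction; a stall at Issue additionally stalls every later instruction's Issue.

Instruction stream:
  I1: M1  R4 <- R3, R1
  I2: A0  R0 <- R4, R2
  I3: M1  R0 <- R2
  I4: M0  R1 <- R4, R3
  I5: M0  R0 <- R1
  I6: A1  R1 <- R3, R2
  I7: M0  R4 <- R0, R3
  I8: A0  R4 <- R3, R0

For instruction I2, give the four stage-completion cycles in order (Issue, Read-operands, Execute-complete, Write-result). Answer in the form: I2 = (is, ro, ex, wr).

I2 = (2, 9, 10, 11)

t=1  issue I1 (M1)
t=2  I1 read-ops · issue I2 (A0)
t=7  I1 finished on M1
t=8  I1→R4
t=9  I2 read-ops
t=10  I2 finished on A0
t=11  I2→R0
t=12  issue I3 (M1)
t=13  I3 read-ops · issue I4 (M0)
t=14  I4 read-ops
t=18  I3 finished on M1
t=19  I3→R0 · I4 finished on M0
t=20  I4→R1
t=21  issue I5 (M0)
t=22  I5 read-ops · issue I6 (A1)
t=23  I6 read-ops
t=25  I6 finished on A1
t=26  I6→R1
t=27  I5 finished on M0
t=28  I5→R0
t=29  issue I7 (M0)
t=30  I7 read-ops
t=35  I7 finished on M0
t=36  I7→R4
t=37  issue I8 (A0)
t=38  I8 read-ops
t=39  I8 finished on A0
t=40  I8→R4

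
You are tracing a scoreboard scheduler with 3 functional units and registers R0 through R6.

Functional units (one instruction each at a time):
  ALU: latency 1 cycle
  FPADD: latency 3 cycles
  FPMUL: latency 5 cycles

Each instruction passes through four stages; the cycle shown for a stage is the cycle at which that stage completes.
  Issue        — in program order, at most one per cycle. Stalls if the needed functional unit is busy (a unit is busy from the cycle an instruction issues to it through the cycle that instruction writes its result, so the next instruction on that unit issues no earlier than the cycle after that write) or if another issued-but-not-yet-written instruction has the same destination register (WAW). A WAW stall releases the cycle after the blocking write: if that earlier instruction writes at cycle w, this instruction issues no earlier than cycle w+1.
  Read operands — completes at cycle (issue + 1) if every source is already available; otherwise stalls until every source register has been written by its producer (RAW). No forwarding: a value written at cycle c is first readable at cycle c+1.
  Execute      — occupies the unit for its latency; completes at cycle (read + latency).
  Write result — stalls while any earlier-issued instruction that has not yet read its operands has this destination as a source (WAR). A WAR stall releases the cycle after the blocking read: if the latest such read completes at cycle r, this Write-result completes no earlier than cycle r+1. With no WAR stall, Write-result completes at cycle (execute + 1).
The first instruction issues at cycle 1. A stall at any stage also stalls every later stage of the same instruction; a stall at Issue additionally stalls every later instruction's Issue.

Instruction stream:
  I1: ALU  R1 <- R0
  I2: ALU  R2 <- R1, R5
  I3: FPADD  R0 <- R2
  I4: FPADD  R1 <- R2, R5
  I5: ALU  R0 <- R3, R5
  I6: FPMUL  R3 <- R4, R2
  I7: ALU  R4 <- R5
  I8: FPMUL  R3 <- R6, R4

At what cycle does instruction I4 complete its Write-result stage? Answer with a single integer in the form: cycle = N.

cycle = 19

c1: I1 issues→ALU
c2: I1 reads
c3: I1 exec-done
c4: I1 writes R1
c5: I2 issues→ALU
c6: I2 reads · I3 issues→FPADD
c7: I2 exec-done
c8: I2 writes R2
c9: I3 reads
c12: I3 exec-done
c13: I3 writes R0
c14: I4 issues→FPADD
c15: I4 reads · I5 issues→ALU
c16: I5 reads · I6 issues→FPMUL
c17: I5 exec-done · I6 reads
c18: I4 exec-done · I5 writes R0
c19: I4 writes R1 · I7 issues→ALU
c20: I7 reads
c21: I7 exec-done
c22: I6 exec-done · I7 writes R4
c23: I6 writes R3
c24: I8 issues→FPMUL
c25: I8 reads
c30: I8 exec-done
c31: I8 writes R3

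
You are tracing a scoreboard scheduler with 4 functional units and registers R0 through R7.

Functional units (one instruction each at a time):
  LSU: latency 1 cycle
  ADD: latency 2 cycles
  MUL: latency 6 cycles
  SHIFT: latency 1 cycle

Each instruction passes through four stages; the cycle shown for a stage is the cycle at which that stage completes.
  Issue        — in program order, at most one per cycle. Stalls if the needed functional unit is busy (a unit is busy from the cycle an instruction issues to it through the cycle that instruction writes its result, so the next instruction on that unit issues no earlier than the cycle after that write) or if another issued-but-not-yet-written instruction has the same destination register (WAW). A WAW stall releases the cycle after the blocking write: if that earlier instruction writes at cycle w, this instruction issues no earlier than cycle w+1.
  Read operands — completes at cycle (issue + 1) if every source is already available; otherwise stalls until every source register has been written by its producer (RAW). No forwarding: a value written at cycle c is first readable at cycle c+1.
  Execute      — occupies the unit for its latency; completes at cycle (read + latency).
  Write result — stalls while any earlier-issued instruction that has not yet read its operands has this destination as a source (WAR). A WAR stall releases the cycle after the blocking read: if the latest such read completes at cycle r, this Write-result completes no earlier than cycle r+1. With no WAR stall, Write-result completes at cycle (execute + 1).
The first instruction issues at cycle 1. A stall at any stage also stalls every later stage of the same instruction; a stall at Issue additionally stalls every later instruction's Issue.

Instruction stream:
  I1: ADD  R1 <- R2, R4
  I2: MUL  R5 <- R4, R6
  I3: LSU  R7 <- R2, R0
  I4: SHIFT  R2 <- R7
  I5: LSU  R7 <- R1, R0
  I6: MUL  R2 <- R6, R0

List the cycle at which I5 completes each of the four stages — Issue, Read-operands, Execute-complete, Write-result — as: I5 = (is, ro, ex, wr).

I5 = (7, 8, 9, 10)

[I1] 1/2/4/5
[I2] 2/3/9/10
[I3] 3/4/5/6
[I4] 4/7/8/9  (RAW R7: wait I3 write@6)
[I5] 7/8/9/10  (struct: LSU busy until I3 writes@6)
[I6] 11/12/18/19  (struct: MUL busy until I2 writes@10)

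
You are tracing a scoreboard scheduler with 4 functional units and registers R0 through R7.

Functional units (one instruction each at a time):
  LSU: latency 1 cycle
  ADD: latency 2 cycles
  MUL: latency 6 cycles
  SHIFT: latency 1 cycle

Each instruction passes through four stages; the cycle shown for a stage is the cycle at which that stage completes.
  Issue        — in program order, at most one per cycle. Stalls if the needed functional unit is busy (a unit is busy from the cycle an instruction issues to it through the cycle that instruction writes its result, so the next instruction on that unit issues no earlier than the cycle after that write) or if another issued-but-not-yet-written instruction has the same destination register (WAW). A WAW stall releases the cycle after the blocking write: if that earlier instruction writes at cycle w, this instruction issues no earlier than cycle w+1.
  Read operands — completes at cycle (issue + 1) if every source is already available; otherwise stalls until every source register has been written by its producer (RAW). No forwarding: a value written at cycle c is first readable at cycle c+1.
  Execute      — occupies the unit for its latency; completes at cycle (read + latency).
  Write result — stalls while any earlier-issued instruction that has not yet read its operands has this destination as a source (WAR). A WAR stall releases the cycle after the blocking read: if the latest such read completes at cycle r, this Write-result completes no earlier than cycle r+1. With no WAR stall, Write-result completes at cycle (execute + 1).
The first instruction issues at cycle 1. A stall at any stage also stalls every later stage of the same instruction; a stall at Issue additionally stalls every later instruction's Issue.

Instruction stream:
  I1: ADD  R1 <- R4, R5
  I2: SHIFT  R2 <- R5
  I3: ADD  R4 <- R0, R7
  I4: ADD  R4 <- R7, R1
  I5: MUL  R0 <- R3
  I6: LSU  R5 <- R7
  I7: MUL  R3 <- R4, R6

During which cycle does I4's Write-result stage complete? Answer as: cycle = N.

I1: IS=1 RO=2 EX=4 WR=5
I2: IS=2 RO=3 EX=4 WR=5
I3: IS=6 RO=7 EX=9 WR=10  [struct: ADD busy until I1 writes@5]
I4: IS=11 RO=12 EX=14 WR=15  [struct: ADD busy until I3 writes@10]
I5: IS=12 RO=13 EX=19 WR=20
I6: IS=13 RO=14 EX=15 WR=16
I7: IS=21 RO=22 EX=28 WR=29  [struct: MUL busy until I5 writes@20]

cycle = 15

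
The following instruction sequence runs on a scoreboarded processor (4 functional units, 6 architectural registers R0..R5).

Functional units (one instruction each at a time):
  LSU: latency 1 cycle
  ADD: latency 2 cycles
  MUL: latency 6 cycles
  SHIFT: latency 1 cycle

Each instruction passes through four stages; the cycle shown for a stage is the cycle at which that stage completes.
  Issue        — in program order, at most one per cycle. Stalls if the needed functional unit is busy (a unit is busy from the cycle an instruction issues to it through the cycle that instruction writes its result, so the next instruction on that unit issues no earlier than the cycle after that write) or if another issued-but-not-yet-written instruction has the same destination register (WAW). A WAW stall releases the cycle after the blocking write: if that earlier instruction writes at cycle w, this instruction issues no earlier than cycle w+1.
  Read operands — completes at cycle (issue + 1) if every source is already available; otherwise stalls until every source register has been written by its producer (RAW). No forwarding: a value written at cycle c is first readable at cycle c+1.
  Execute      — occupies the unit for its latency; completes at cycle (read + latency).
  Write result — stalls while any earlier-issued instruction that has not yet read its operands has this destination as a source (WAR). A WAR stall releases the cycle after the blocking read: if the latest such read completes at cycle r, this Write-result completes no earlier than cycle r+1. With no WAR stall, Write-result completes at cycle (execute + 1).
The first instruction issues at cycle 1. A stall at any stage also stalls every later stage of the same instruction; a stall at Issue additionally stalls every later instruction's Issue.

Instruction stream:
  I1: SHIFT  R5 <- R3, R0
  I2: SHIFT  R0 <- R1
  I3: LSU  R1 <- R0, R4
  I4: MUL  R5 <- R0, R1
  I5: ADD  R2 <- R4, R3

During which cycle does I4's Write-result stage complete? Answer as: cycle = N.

[1] I1→SHIFT
[2] I1 RO
[3] I1 EX
[4] I1 WR R5
[5] I2→SHIFT
[6] I2 RO, I3→LSU
[7] I2 EX, I4→MUL
[8] I2 WR R0, I5→ADD
[9] I3 RO, I5 RO
[10] I3 EX
[11] I3 WR R1, I5 EX
[12] I4 RO, I5 WR R2
[18] I4 EX
[19] I4 WR R5

cycle = 19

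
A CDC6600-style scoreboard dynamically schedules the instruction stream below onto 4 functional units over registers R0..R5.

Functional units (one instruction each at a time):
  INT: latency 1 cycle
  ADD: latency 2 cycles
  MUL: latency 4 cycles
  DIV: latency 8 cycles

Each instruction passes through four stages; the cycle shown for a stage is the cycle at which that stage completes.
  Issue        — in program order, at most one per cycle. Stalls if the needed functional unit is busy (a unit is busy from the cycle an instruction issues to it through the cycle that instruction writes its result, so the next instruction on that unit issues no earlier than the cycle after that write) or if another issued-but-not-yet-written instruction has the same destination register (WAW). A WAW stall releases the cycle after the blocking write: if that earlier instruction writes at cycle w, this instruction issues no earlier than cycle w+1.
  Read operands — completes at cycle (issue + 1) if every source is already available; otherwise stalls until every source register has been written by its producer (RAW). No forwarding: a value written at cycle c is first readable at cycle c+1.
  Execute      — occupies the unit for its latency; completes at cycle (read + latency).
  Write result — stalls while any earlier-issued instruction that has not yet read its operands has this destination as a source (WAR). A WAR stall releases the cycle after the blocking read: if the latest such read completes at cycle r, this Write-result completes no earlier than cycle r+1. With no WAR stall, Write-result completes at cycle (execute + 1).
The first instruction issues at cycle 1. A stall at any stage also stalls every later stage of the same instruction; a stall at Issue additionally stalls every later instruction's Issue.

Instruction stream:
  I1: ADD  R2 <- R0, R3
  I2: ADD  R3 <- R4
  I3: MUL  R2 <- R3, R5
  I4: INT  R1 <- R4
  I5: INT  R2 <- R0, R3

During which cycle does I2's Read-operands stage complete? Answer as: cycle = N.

c1: I1 dispatched to ADD
c2: I1 operands ready
c4: I1 complete
c5: R2←I1
c6: I2 dispatched to ADD
c7: I2 operands ready, I3 dispatched to MUL
c8: I4 dispatched to INT
c9: I2 complete, I4 operands ready
c10: R3←I2, I4 complete
c11: I3 operands ready, R1←I4
c15: I3 complete
c16: R2←I3
c17: I5 dispatched to INT
c18: I5 operands ready
c19: I5 complete
c20: R2←I5

cycle = 7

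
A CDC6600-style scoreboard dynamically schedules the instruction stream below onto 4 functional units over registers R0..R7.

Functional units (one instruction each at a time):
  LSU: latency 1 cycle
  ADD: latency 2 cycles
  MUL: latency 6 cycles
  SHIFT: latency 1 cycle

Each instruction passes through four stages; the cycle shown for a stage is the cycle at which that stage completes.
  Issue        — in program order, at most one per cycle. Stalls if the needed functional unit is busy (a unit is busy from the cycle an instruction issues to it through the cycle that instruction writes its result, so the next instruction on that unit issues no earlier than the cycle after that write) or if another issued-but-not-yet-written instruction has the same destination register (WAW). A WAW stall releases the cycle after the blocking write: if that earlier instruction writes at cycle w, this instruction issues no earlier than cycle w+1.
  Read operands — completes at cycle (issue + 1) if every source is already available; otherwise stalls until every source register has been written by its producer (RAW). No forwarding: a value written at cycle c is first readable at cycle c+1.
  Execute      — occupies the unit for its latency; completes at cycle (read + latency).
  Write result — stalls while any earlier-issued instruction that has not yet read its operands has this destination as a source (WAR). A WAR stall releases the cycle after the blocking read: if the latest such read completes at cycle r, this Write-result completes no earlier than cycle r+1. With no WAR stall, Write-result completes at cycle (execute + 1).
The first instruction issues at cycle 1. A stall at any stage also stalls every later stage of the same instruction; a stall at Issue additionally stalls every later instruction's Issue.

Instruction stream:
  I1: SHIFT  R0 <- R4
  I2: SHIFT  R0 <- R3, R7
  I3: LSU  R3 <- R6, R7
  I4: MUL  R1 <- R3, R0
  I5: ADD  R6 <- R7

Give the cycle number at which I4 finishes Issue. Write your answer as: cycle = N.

cycle = 7

I1  is:1  ro:2  ex:3  wr:4
I2  is:5  ro:6  ex:7  wr:8  — struct: SHIFT busy until I1 writes@4
I3  is:6  ro:7  ex:8  wr:9
I4  is:7  ro:10  ex:16  wr:17  — RAW R3: wait I3 write@9
I5  is:8  ro:9  ex:11  wr:12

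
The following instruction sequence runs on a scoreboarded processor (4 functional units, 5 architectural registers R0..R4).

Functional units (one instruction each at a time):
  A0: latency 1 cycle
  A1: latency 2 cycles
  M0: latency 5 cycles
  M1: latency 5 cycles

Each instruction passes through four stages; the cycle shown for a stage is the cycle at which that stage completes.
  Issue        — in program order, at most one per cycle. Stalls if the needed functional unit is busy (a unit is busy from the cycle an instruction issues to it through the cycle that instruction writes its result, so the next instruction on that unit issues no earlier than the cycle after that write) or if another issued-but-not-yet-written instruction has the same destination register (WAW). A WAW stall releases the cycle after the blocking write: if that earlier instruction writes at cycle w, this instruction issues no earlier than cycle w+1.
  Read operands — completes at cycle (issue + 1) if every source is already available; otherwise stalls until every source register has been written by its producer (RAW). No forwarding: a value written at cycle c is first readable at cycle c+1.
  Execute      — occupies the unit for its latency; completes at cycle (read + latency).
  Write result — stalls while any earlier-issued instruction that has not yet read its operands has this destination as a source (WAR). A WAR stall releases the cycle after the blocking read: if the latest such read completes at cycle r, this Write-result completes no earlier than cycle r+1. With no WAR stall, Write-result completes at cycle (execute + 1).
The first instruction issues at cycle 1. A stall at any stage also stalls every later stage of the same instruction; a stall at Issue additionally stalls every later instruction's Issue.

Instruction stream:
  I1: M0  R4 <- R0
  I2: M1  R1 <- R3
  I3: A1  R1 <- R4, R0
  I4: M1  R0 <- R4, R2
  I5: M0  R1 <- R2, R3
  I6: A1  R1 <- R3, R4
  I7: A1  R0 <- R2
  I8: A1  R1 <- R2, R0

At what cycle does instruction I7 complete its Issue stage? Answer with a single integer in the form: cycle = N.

c1: issue I1 (M0)
c2: I1 read-ops · issue I2 (M1)
c3: I2 read-ops
c7: I1 finished on M0
c8: I1→R4 · I2 finished on M1
c9: I2→R1
c10: issue I3 (A1)
c11: I3 read-ops · issue I4 (M1)
c12: I4 read-ops
c13: I3 finished on A1
c14: I3→R1
c15: issue I5 (M0)
c16: I5 read-ops
c17: I4 finished on M1
c18: I4→R0
c21: I5 finished on M0
c22: I5→R1
c23: issue I6 (A1)
c24: I6 read-ops
c26: I6 finished on A1
c27: I6→R1
c28: issue I7 (A1)
c29: I7 read-ops
c31: I7 finished on A1
c32: I7→R0
c33: issue I8 (A1)
c34: I8 read-ops
c36: I8 finished on A1
c37: I8→R1

cycle = 28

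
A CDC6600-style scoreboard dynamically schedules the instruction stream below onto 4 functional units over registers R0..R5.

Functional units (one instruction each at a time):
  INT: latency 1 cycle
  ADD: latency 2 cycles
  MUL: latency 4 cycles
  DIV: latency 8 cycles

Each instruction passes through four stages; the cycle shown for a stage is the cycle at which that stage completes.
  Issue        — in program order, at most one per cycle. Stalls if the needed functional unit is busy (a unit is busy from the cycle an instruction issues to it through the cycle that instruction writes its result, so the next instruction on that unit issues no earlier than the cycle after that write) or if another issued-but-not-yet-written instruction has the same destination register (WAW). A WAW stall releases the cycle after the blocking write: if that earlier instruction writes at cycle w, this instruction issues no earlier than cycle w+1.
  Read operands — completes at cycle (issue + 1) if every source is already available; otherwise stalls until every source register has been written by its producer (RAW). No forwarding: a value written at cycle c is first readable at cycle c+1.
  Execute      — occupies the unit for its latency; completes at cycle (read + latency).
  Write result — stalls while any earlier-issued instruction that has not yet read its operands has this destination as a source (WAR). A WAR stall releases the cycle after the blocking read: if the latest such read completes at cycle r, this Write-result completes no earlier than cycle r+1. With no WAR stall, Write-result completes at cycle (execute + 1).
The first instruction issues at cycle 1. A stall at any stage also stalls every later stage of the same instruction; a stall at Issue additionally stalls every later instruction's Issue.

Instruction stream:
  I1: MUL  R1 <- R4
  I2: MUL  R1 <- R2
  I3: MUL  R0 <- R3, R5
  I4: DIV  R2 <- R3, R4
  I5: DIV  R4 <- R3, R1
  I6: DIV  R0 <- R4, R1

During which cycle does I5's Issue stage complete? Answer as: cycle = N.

1) issue 1, read 2, done 6, write 7
2) issue 8, read 9, done 13, write 14  <struct: MUL busy until I1 writes@7>
3) issue 15, read 16, done 20, write 21  <struct: MUL busy until I2 writes@14>
4) issue 16, read 17, done 25, write 26
5) issue 27, read 28, done 36, write 37  <struct: DIV busy until I4 writes@26>
6) issue 38, read 39, done 47, write 48  <struct: DIV busy until I5 writes@37>

cycle = 27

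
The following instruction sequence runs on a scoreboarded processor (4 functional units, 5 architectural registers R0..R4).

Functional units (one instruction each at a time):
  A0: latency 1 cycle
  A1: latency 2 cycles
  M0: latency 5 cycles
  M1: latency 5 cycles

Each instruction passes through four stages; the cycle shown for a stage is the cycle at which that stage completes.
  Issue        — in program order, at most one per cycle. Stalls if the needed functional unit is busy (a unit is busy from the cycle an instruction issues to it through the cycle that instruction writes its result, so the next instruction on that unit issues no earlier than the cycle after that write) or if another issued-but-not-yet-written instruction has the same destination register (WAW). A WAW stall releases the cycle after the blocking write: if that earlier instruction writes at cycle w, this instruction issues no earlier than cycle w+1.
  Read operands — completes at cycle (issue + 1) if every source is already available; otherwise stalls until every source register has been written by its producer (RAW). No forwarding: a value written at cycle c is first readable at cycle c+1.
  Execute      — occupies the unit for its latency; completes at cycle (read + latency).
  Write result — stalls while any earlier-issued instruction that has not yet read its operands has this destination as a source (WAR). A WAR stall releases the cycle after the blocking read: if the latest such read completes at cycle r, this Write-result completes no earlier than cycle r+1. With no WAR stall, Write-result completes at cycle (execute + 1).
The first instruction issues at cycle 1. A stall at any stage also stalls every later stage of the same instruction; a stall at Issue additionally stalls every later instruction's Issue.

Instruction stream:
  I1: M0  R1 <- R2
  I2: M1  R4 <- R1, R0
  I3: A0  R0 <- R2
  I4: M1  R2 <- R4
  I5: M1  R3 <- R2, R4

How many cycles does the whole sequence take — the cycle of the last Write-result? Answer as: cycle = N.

[1] issue I1 (M0)
[2] I1 read-ops · issue I2 (M1)
[3] issue I3 (A0)
[4] I3 read-ops
[5] I3 finished on A0
[7] I1 finished on M0
[8] I1→R1
[9] I2 read-ops
[10] I3→R0
[14] I2 finished on M1
[15] I2→R4
[16] issue I4 (M1)
[17] I4 read-ops
[22] I4 finished on M1
[23] I4→R2
[24] issue I5 (M1)
[25] I5 read-ops
[30] I5 finished on M1
[31] I5→R3

cycle = 31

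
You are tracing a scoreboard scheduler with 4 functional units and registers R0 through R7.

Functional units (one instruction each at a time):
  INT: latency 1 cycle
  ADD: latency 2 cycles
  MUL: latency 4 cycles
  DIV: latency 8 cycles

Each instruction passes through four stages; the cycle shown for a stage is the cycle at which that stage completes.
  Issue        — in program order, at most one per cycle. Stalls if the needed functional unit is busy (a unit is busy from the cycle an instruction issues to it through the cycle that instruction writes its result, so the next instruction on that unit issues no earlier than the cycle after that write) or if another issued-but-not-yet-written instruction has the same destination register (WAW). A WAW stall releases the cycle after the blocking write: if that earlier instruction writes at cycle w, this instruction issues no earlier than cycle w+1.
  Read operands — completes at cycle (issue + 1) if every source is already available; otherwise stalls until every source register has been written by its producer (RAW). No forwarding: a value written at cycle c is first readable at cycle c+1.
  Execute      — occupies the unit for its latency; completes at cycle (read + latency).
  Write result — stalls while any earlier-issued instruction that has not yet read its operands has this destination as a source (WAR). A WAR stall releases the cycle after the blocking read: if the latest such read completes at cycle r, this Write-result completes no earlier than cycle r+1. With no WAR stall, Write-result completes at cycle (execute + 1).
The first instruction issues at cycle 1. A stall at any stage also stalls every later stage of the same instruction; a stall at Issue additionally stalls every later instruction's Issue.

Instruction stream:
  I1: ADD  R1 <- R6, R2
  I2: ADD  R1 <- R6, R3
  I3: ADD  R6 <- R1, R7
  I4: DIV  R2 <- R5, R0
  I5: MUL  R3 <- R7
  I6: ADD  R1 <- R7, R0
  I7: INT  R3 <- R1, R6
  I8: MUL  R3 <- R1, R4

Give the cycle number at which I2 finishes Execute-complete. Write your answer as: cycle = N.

cycle = 9

t=1  I1→ADD
t=2  I1 RO
t=4  I1 EX
t=5  I1 WR R1
t=6  I2→ADD
t=7  I2 RO
t=9  I2 EX
t=10  I2 WR R1
t=11  I3→ADD
t=12  I3 RO | I4→DIV
t=13  I4 RO | I5→MUL
t=14  I3 EX | I5 RO
t=15  I3 WR R6
t=16  I6→ADD
t=17  I6 RO
t=18  I5 EX
t=19  I5 WR R3 | I6 EX
t=20  I6 WR R1 | I7→INT
t=21  I4 EX | I7 RO
t=22  I4 WR R2 | I7 EX
t=23  I7 WR R3
t=24  I8→MUL
t=25  I8 RO
t=29  I8 EX
t=30  I8 WR R3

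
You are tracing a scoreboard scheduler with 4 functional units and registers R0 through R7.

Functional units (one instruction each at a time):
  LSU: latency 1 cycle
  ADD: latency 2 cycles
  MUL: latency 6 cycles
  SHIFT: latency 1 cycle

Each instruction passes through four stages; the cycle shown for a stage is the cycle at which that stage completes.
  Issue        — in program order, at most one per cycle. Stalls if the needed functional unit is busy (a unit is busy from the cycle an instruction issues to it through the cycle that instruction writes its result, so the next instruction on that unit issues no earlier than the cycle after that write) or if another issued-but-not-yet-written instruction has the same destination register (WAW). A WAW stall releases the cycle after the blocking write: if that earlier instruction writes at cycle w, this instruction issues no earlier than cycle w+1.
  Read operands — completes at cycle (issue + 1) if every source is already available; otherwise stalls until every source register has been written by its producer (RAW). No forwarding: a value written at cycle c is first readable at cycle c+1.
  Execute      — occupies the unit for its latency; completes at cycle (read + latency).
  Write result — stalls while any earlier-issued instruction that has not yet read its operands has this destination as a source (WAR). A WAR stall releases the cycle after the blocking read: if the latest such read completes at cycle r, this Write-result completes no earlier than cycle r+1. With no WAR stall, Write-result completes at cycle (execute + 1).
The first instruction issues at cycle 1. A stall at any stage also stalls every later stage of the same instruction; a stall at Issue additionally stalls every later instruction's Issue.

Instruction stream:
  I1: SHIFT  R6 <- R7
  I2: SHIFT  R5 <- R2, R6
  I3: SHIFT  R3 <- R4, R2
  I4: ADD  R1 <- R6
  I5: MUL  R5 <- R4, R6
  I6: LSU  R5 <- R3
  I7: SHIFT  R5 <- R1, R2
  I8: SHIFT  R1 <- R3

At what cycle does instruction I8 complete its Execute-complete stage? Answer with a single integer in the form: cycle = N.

t=1  issue I1 (SHIFT)
t=2  I1 read-ops
t=3  I1 finished on SHIFT
t=4  I1→R6
t=5  issue I2 (SHIFT)
t=6  I2 read-ops
t=7  I2 finished on SHIFT
t=8  I2→R5
t=9  issue I3 (SHIFT)
t=10  I3 read-ops · issue I4 (ADD)
t=11  I3 finished on SHIFT · I4 read-ops · issue I5 (MUL)
t=12  I3→R3 · I5 read-ops
t=13  I4 finished on ADD
t=14  I4→R1
t=18  I5 finished on MUL
t=19  I5→R5
t=20  issue I6 (LSU)
t=21  I6 read-ops
t=22  I6 finished on LSU
t=23  I6→R5
t=24  issue I7 (SHIFT)
t=25  I7 read-ops
t=26  I7 finished on SHIFT
t=27  I7→R5
t=28  issue I8 (SHIFT)
t=29  I8 read-ops
t=30  I8 finished on SHIFT
t=31  I8→R1

cycle = 30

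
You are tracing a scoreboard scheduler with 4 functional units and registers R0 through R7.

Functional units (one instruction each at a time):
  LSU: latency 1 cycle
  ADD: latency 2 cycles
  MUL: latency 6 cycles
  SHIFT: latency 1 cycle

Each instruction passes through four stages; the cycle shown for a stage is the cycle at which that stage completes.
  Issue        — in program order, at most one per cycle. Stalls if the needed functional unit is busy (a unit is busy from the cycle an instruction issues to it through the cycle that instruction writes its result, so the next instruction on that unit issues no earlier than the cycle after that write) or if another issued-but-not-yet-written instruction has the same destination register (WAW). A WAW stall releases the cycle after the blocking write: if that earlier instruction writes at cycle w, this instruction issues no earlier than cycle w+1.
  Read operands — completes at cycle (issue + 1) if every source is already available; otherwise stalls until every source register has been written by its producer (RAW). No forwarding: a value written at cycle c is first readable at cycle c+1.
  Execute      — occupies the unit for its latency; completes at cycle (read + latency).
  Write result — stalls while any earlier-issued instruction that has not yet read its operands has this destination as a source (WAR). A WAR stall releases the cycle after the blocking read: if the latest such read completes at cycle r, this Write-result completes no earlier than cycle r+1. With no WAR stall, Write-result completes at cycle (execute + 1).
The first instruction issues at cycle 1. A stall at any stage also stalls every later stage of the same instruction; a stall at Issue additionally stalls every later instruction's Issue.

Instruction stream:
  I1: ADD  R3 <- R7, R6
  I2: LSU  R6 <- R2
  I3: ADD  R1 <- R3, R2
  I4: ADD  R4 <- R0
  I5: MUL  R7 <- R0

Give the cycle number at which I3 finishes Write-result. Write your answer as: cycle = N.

cycle = 10

I1 -> (1, 2, 4, 5)
I2 -> (2, 3, 4, 5)
I3 -> (6, 7, 9, 10)  // struct: ADD busy until I1 writes@5
I4 -> (11, 12, 14, 15)  // struct: ADD busy until I3 writes@10
I5 -> (12, 13, 19, 20)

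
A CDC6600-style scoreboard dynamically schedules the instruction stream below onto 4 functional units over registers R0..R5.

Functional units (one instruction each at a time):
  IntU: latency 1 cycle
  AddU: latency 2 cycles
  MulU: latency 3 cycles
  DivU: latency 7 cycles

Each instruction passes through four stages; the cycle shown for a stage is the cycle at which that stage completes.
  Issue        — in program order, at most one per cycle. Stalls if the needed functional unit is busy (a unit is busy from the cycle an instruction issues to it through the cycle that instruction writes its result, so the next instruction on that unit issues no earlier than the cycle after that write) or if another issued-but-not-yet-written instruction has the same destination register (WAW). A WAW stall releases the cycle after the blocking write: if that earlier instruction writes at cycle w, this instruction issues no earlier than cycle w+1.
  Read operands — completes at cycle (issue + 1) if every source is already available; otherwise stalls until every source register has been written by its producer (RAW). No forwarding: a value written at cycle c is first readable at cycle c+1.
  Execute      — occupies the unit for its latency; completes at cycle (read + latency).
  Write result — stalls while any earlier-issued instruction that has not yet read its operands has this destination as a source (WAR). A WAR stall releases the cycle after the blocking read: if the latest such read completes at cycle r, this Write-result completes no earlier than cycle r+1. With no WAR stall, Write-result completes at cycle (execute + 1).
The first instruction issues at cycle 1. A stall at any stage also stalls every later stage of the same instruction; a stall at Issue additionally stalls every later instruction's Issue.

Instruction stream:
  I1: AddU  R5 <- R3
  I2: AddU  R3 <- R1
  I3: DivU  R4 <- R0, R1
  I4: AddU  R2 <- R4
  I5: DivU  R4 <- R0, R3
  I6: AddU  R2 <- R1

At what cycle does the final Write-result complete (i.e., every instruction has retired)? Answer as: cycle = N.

I1  is:1  ro:2  ex:4  wr:5
I2  is:6  ro:7  ex:9  wr:10  — struct: AddU busy until I1 writes@5
I3  is:7  ro:8  ex:15  wr:16
I4  is:11  ro:17  ex:19  wr:20  — struct: AddU busy until I2 writes@10, RAW R4: wait I3 write@16
I5  is:17  ro:18  ex:25  wr:26  — struct: DivU busy until I3 writes@16
I6  is:21  ro:22  ex:24  wr:25  — struct: AddU busy until I4 writes@20

cycle = 26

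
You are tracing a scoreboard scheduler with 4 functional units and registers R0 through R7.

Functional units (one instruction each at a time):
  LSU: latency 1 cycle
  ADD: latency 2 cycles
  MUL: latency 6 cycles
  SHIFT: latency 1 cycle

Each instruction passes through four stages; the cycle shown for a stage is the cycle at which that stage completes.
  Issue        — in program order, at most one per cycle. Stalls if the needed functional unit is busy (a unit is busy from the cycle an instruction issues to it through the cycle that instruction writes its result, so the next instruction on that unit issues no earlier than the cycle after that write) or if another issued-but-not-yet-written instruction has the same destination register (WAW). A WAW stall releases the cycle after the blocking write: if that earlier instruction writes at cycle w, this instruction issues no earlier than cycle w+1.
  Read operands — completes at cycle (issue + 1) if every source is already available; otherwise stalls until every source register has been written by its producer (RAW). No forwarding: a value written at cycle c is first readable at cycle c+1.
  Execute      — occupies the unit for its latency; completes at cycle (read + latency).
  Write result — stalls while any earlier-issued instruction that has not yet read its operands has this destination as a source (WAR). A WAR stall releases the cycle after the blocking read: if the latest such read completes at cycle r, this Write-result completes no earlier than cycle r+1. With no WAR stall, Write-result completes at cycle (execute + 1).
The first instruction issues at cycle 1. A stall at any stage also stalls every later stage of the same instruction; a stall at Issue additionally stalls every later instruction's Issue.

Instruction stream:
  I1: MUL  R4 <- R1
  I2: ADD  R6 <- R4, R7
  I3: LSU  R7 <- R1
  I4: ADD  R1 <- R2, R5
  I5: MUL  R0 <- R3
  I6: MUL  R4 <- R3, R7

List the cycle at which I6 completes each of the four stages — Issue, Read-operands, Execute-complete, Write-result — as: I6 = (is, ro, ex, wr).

c1: I1 issues→MUL
c2: I1 reads · I2 issues→ADD
c3: I3 issues→LSU
c4: I3 reads
c5: I3 exec-done
c8: I1 exec-done
c9: I1 writes R4
c10: I2 reads
c11: I3 writes R7
c12: I2 exec-done
c13: I2 writes R6
c14: I4 issues→ADD
c15: I4 reads · I5 issues→MUL
c16: I5 reads
c17: I4 exec-done
c18: I4 writes R1
c22: I5 exec-done
c23: I5 writes R0
c24: I6 issues→MUL
c25: I6 reads
c31: I6 exec-done
c32: I6 writes R4

I6 = (24, 25, 31, 32)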